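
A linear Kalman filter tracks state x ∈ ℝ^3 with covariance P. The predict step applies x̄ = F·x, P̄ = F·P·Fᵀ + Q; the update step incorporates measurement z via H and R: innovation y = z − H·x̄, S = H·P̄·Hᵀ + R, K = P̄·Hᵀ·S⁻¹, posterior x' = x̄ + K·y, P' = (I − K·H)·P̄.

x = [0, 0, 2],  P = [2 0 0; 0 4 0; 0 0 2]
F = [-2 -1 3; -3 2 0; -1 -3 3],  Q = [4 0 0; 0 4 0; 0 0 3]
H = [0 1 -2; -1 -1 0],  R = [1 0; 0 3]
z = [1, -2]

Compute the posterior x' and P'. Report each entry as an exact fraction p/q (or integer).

x̄ = F·x = [6, 0, 6]
P̄ = F·P·Fᵀ + Q = [34 4 34; 4 38 -18; 34 -18 59]
y = z − H·x̄ = [13, 4]
S = H·P̄·Hᵀ + R = [347 -10; -10 83]
K = P̄·Hᵀ·S⁻¹ = [-5692/28701 -13826/28701; 5722/28701 -13834/28701; -424/1063 -256/1063]
x' = x̄ + K·y = [14302/9567, 6350/9567, -158/1063]
P' = (I − K·H)·P̄ = [86158/28701 -44680/28701 -722/1063; -44680/28701 86182/28701 1490/1063; -722/1063 1490/1063 957/1063]

x' = [14302/9567, 6350/9567, -158/1063]
P' = [86158/28701 -44680/28701 -722/1063; -44680/28701 86182/28701 1490/1063; -722/1063 1490/1063 957/1063]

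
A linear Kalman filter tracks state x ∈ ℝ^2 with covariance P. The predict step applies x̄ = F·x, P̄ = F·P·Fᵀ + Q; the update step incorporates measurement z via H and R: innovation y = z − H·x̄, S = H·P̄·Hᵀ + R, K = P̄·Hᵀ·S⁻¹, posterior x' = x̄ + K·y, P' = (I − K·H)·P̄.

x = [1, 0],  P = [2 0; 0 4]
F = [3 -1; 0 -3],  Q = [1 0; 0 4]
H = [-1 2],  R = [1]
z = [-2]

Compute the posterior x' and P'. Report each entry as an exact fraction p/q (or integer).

x̄ = F·x = [3, 0]
P̄ = F·P·Fᵀ + Q = [23 12; 12 40]
y = z − H·x̄ = [1]
S = H·P̄·Hᵀ + R = [136]
K = P̄·Hᵀ·S⁻¹ = [1/136; 1/2]
x' = x̄ + K·y = [409/136, 1/2]
P' = (I − K·H)·P̄ = [3127/136 23/2; 23/2 6]

x' = [409/136, 1/2]
P' = [3127/136 23/2; 23/2 6]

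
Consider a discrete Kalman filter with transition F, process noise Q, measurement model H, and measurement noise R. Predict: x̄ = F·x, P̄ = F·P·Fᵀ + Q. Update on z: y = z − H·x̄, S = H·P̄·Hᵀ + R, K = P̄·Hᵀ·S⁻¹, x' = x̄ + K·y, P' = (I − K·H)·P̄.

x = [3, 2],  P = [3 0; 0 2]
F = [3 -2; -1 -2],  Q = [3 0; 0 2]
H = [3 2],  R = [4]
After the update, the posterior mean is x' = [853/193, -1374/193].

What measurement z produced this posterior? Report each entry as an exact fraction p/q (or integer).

z = [-1]

x̄ = F·x = [5, -7]
P̄ = F·P·Fᵀ + Q = [38 -1; -1 13]
S = H·P̄·Hᵀ + R = [386]
K = P̄·Hᵀ·S⁻¹ = [56/193; 23/386]
x' − x̄ = [-112/193, -23/193] = K·y
y = (KᵀK)⁻¹·Kᵀ·(x' − x̄) = [-2]
z = y + H·x̄ = [-2] + [1] = [-1]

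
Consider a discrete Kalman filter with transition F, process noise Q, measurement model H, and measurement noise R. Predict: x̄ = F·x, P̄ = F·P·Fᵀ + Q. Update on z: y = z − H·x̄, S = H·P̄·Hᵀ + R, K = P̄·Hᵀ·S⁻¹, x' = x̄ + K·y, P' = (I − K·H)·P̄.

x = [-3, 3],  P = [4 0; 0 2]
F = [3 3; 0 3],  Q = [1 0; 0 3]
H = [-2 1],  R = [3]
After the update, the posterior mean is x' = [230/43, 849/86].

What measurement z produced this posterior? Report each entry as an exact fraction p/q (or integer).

z = [-1]

x̄ = F·x = [0, 9]
P̄ = F·P·Fᵀ + Q = [55 18; 18 21]
S = H·P̄·Hᵀ + R = [172]
K = P̄·Hᵀ·S⁻¹ = [-23/43; -15/172]
x' − x̄ = [230/43, 75/86] = K·y
y = (KᵀK)⁻¹·Kᵀ·(x' − x̄) = [-10]
z = y + H·x̄ = [-10] + [9] = [-1]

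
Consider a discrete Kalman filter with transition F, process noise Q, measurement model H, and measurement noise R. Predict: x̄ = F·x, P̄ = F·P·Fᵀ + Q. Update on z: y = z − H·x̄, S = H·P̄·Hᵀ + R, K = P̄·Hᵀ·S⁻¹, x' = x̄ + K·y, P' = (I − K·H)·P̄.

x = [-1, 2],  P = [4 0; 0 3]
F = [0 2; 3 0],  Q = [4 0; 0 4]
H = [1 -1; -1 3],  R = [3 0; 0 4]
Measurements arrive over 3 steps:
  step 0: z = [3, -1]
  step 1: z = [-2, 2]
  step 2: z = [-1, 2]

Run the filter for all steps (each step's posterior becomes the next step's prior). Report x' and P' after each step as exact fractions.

step 0: x' = [3716/981, 857/981], P' = [5008/981 2080/981; 2080/981 1240/981]
step 1: x' = [-693150/602033, 264052/602033], P' = [2234968/602033 963508/602033; 963508/602033 645640/602033]
step 2: x' = [27238556/39815801, 258847798/278710607], P' = [147391104/39815801 63389820/39815801; 63389820/39815801 297160776/278710607]

step 0: x̄ = F·x = [4, -3]
step 0: P̄ = F·P·Fᵀ + Q = [16 0; 0 40]
step 0: y = z − H·x̄ = [-4, 12]
step 0: S = H·P̄·Hᵀ + R = [59 -136; -136 380]
step 0: K = P̄·Hᵀ·S⁻¹ = [976/981 308/981; 280/981 410/981]
step 0: x' = x̄ + K·y = [3716/981, 857/981]
step 0: P' = (I − K·H)·P̄ = [5008/981 2080/981; 2080/981 1240/981]
step 1: x̄ = F·x = [1714/981, 3716/327]
step 1: P̄ = F·P·Fᵀ + Q = [8884/981 4160/327; 4160/327 5444/109]
step 1: y = z − H·x̄ = [7472/981, -29768/981]
step 1: S = H·P̄·Hᵀ + R = [35863/981 -105952/981; -105952/981 378892/981]
step 1: K = P̄·Hᵀ·S⁻¹ = [423820/602033 163889/602033; 105956/602033 243353/602033]
step 1: x' = x̄ + K·y = [-693150/602033, 264052/602033]
step 1: P' = (I − K·H)·P̄ = [2234968/602033 963508/602033; 963508/602033 645640/602033]
step 2: x̄ = F·x = [528104/602033, -2079450/602033]
step 2: P̄ = F·P·Fᵀ + Q = [4990692/602033 5781048/602033; 5781048/602033 22522844/602033]
step 2: y = z − H·x̄ = [-3209587/602033, 7970520/602033]
step 2: S = H·P̄·Hᵀ + R = [17757539/602033 -49435032/602033; -49435032/602033 175418132/602033]
step 2: K = P̄·Hᵀ·S⁻¹ = [28000428/39815801 10694589/39815801; 48855988/278710607 111938397/278710607]
step 2: x' = x̄ + K·y = [27238556/39815801, 258847798/278710607]
step 2: P' = (I − K·H)·P̄ = [147391104/39815801 63389820/39815801; 63389820/39815801 297160776/278710607]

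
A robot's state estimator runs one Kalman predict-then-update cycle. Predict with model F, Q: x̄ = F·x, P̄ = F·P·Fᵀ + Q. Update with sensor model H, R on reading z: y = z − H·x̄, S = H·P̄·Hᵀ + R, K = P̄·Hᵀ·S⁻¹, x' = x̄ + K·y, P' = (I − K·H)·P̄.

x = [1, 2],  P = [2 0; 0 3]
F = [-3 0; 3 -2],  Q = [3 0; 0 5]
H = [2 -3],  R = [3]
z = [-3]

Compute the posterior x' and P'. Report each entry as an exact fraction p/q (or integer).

x' = [-3, -1]
P' = [627/103 402/103; 402/103 583/206]

x̄ = F·x = [-3, -1]
P̄ = F·P·Fᵀ + Q = [21 -18; -18 35]
y = z − H·x̄ = [0]
S = H·P̄·Hᵀ + R = [618]
K = P̄·Hᵀ·S⁻¹ = [16/103; -47/206]
x' = x̄ + K·y = [-3, -1]
P' = (I − K·H)·P̄ = [627/103 402/103; 402/103 583/206]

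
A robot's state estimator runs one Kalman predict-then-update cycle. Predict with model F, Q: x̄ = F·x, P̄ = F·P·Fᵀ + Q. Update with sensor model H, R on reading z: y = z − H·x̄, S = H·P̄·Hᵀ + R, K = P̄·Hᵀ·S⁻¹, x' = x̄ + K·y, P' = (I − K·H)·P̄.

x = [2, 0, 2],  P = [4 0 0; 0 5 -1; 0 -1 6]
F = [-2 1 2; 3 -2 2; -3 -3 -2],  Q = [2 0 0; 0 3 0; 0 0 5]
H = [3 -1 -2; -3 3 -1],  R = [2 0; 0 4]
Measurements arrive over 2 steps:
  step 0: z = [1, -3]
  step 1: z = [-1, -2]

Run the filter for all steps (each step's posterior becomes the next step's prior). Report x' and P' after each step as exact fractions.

step 0: x̄ = F·x = [0, 10, -10]
step 0: P̄ = F·P·Fᵀ + Q = [43 -8 -7; -8 91 -28; -7 -28 98]
step 0: y = z − H·x̄ = [-9, -43]
step 0: S = H·P̄·Hᵀ + R = [892 -441; -441 1578]
step 0: K = P̄·Hᵀ·S⁻¹ = [57964/404365 -63641/1213095; 16741/404365 263881/1213095; -123081/404365 -226961/1213095]
step 0: x' = x̄ + K·y = [234307/242619, 66412/242619, 190312/242619]
step 0: P' = (I − K·H)·P̄ = [16613807/1213095 21238193/1213095 14127722/1213095; 21238193/1213095 27593477/1213095 18010328/1213095; 14127722/1213095 18010328/1213095 12555662/1213095]
step 1: x̄ = F·x = [-21578/242619, 316907/80873, -1282781/242619]
step 1: P̄ = F·P·Fᵀ + Q = [20764307/1213095 12084997/404365 -141943726/1213095; 12084997/404365 28117276/404365 -101151316/404365; -141943726/1213095 -101151316/404365 1222097753/1213095]
step 1: y = z − H·x̄ = [-137902/18663, -4684916/242619]
step 1: S = H·P̄·Hᵀ + R = [418002059/93315 271596901/93315; 271596901/93315 2489466842/1213095]
step 1: K = P̄·Hᵀ·S⁻¹ = [87625555894/875088351731 -58046296312/875088351731; -7604762471/875088351731 168175186156/875088351731; -299813993947/875088351731 -174687797259/875088351731]
step 1: x' = x̄ + K·y = [395561574170/875088351731, 237868871879/875088351731, 961735427045/875088351731]
step 1: P' = (I − K·H)·P̄ = [1607505911491/875088351731 1975418817305/875088351731 1335923902690/875088351731; 1975418817305/875088351731 2734197195705/875088351731 1603634390576/875088351731; 1335923902690/875088351731 1603634390576/875088351731 1501882652694/875088351731]

step 0: x' = [234307/242619, 66412/242619, 190312/242619], P' = [16613807/1213095 21238193/1213095 14127722/1213095; 21238193/1213095 27593477/1213095 18010328/1213095; 14127722/1213095 18010328/1213095 12555662/1213095]
step 1: x' = [395561574170/875088351731, 237868871879/875088351731, 961735427045/875088351731], P' = [1607505911491/875088351731 1975418817305/875088351731 1335923902690/875088351731; 1975418817305/875088351731 2734197195705/875088351731 1603634390576/875088351731; 1335923902690/875088351731 1603634390576/875088351731 1501882652694/875088351731]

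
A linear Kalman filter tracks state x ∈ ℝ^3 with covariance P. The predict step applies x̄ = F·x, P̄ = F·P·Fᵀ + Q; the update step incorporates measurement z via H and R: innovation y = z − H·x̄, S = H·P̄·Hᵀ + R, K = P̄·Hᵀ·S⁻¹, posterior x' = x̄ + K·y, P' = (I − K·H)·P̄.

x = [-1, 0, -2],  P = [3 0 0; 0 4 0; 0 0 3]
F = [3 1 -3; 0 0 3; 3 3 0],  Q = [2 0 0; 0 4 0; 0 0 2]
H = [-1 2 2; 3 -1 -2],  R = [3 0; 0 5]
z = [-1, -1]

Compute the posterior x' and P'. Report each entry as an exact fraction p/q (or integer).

x̄ = F·x = [3, -6, -3]
P̄ = F·P·Fᵀ + Q = [60 -27 39; -27 31 0; 39 0 65]
y = z − H·x̄ = [20, -22]
S = H·P̄·Hᵀ + R = [399 -379; -379 530]
K = P̄·Hᵀ·S⁻¹ = [29811/67829 37827/67829; 4722/67829 -10957/67829; 43303/67829 29302/67829]
x' = x̄ + K·y = [-32487/67829, -71480/67829, 17929/67829]
P' = (I − K·H)·P̄ = [263253/67829 -247938/67829 424281/67829; -247938/67829 455257/67829 -572143/67829; 424281/67829 -572143/67829 849238/67829]

x' = [-32487/67829, -71480/67829, 17929/67829]
P' = [263253/67829 -247938/67829 424281/67829; -247938/67829 455257/67829 -572143/67829; 424281/67829 -572143/67829 849238/67829]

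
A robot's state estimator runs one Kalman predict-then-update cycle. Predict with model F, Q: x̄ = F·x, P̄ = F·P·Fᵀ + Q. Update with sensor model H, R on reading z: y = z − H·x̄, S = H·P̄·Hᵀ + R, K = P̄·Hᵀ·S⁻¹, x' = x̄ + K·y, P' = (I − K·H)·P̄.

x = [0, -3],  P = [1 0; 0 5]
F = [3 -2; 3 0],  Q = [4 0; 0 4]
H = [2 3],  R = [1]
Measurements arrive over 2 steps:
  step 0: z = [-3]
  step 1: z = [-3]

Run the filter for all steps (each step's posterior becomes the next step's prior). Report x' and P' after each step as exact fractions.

step 0: x' = [753/358, -855/358], P' = [3165/358 -2079/358; -2079/358 1405/358]
step 1: x' = [2068/5667, -137980/111451], P' = [57223/17001 -12257/5667; -12257/5667 167061/111451]

step 0: x̄ = F·x = [6, 0]
step 0: P̄ = F·P·Fᵀ + Q = [33 9; 9 13]
step 0: y = z − H·x̄ = [-15]
step 0: S = H·P̄·Hᵀ + R = [358]
step 0: K = P̄·Hᵀ·S⁻¹ = [93/358; 57/358]
step 0: x' = x̄ + K·y = [753/358, -855/358]
step 0: P' = (I − K·H)·P̄ = [3165/358 -2079/358; -2079/358 1405/358]
step 1: x̄ = F·x = [3969/358, 2259/358]
step 1: P̄ = F·P·Fᵀ + Q = [60485/358 40959/358; 40959/358 29917/358]
step 1: y = z − H·x̄ = [-15789/358]
step 1: S = H·P̄·Hᵀ + R = [1003059/358]
step 1: K = P̄·Hᵀ·S⁻¹ = [4133/17001; 57223/334353]
step 1: x' = x̄ + K·y = [2068/5667, -137980/111451]
step 1: P' = (I − K·H)·P̄ = [57223/17001 -12257/5667; -12257/5667 167061/111451]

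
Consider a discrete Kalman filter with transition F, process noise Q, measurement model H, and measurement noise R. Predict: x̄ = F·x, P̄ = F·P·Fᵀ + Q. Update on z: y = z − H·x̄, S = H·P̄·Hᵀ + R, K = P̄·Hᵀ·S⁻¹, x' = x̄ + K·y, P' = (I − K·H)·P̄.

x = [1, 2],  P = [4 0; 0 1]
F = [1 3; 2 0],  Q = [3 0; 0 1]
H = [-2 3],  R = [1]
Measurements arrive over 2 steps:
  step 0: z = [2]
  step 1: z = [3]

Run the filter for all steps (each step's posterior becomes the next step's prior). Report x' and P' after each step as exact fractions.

step 0: x̄ = F·x = [7, 2]
step 0: P̄ = F·P·Fᵀ + Q = [16 8; 8 17]
step 0: y = z − H·x̄ = [10]
step 0: S = H·P̄·Hᵀ + R = [122]
step 0: K = P̄·Hᵀ·S⁻¹ = [-4/61; 35/122]
step 0: x' = x̄ + K·y = [387/61, 297/61]
step 0: P' = (I − K·H)·P̄ = [944/61 628/61; 628/61 849/122]
step 1: x̄ = F·x = [1278/61, 774/61]
step 1: P̄ = F·P·Fᵀ + Q = [17431/122 5656/61; 5656/61 3837/61]
step 1: y = z − H·x̄ = [417/61]
step 1: S = H·P̄·Hᵀ + R = [1584/61]
step 1: K = P̄·Hᵀ·S⁻¹ = [-463/1584; 199/1584]
step 1: x' = x̄ + K·y = [10007/528, 7153/528]
step 1: P' = (I − K·H)·P̄ = [222803/1584 148381/1584; 148381/1584 98987/1584]

step 0: x' = [387/61, 297/61], P' = [944/61 628/61; 628/61 849/122]
step 1: x' = [10007/528, 7153/528], P' = [222803/1584 148381/1584; 148381/1584 98987/1584]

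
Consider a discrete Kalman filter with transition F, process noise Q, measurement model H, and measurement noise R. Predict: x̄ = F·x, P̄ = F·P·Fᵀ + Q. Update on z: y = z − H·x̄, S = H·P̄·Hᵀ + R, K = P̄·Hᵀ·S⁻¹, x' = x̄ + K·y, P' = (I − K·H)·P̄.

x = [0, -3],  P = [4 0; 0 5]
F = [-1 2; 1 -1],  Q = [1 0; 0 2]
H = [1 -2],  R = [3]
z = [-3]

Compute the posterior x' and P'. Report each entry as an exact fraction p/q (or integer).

x̄ = F·x = [-6, 3]
P̄ = F·P·Fᵀ + Q = [25 -14; -14 11]
y = z − H·x̄ = [9]
S = H·P̄·Hᵀ + R = [128]
K = P̄·Hᵀ·S⁻¹ = [53/128; -9/32]
x' = x̄ + K·y = [-291/128, 15/32]
P' = (I − K·H)·P̄ = [391/128 29/32; 29/32 7/8]

x' = [-291/128, 15/32]
P' = [391/128 29/32; 29/32 7/8]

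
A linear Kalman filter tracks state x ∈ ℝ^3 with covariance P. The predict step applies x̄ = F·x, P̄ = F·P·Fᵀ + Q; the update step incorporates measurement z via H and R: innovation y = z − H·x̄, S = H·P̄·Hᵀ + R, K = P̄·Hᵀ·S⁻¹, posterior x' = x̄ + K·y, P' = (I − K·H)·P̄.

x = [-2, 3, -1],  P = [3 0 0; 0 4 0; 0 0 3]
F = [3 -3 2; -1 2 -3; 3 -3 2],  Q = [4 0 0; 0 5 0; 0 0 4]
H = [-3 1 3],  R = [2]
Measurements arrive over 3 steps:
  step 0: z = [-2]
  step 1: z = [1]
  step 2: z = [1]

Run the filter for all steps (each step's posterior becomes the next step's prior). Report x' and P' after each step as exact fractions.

step 0: x' = [-1306/125, 712/125, -1618/125], P' = [5906/125 -3162/125 6918/125; -3162/125 3774/125 -4386/125; 6918/125 -4386/125 8354/125]
step 1: x' = [-688654/212851, 764817/212851, -867670/212851], P' = [19659200/212851 -16209228/212851 24893236/212851; -16209228/212851 15066474/212851 -21095652/212851; 24893236/212851 -21095652/212851 31758080/212851]
step 2: x' = [-633441257/283302399, 396977425/283302399, -670308833/283302399], P' = [80485867250/849907197 -66497026876/849907197 101960588702/849907197; -66497026876/849907197 61727560502/849907197 -86516776228/849907197; 101960588702/849907197 -86516776228/849907197 130111965554/849907197]

step 0: x̄ = F·x = [-17, 11, -17]
step 0: P̄ = F·P·Fᵀ + Q = [79 -51 75; -51 51 -51; 75 -51 79]
step 0: y = z − H·x̄ = [-13]
step 0: S = H·P̄·Hᵀ + R = [125]
step 0: K = P̄·Hᵀ·S⁻¹ = [-63/125; 51/125; -39/125]
step 0: x' = x̄ + K·y = [-1306/125, 712/125, -1618/125]
step 0: P' = (I − K·H)·P̄ = [5906/125 -3162/125 6918/125; -3162/125 3774/125 -4386/125; 6918/125 -4386/125 8354/125]
step 1: x̄ = F·x = [-1858/25, 7584/125, -1858/25]
step 1: P̄ = F·P·Fᵀ + Q = [12544/5 -50412/25 12524/5; -50412/25 203601/125 -50412/25; 12524/5 -50412/25 12544/5]
step 1: y = z − H·x̄ = [-7459/125]
step 1: S = H·P̄·Hᵀ + R = [212851/125]
step 1: K = P̄·Hᵀ·S⁻¹ = [-253560/212851; 203601/212851; -250560/212851]
step 1: x' = x̄ + K·y = [-688654/212851, 764817/212851, -867670/212851]
step 1: P' = (I − K·H)·P̄ = [19659200/212851 -16209228/212851 24893236/212851; -16209228/212851 15066474/212851 -21095652/212851; 24893236/212851 -21095652/212851 31758080/212851]
step 2: x̄ = F·x = [-6095753/212851, 4821298/212851, -6095753/212851]
step 2: P̄ = F·P·Fᵀ + Q = [1284047550/212851 -1033877048/212851 1283196146/212851; -1033877048/212851 834156223/212851 -1033877048/212851; 1283196146/212851 -1033877048/212851 1284047550/212851]
step 2: y = z − H·x̄ = [-4608447/212851]
step 2: S = H·P̄·Hᵀ + R = [849907197/212851]
step 2: K = P̄·Hᵀ·S⁻¹ = [-1036431260/849907197; 834156223/849907197; -1031322836/849907197]
step 2: x' = x̄ + K·y = [-633441257/283302399, 396977425/283302399, -670308833/283302399]
step 2: P' = (I − K·H)·P̄ = [80485867250/849907197 -66497026876/849907197 101960588702/849907197; -66497026876/849907197 61727560502/849907197 -86516776228/849907197; 101960588702/849907197 -86516776228/849907197 130111965554/849907197]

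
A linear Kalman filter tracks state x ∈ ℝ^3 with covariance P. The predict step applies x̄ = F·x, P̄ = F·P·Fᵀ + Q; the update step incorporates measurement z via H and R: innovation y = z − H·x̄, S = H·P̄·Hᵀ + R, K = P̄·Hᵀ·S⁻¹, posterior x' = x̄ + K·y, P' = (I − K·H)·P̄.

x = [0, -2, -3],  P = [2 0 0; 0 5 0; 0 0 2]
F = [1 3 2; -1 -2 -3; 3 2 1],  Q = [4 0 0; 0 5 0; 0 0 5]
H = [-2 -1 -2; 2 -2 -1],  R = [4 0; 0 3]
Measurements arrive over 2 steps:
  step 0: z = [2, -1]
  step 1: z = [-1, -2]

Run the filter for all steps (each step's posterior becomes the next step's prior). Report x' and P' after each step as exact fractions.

step 0: x̄ = F·x = [-12, 13, -7]
step 0: P̄ = F·P·Fᵀ + Q = [59 -44 40; -44 45 -32; 40 -32 45]
step 0: y = z − H·x̄ = [-23, 42]
step 0: S = H·P̄·Hᵀ + R = [481 -384; -384 528]
step 0: K = P̄·Hᵀ·S⁻¹ = [-366/2219 10355/53256; 9/2219 -14569/53256; -726/2219 -1791/35504]
step 0: x' = x̄ + K·y = [-355/8876, 12577/8876, -28291/17752]
step 0: P' = (I − K·H)·P̄ = [35219/26628 54227/26628 -35699/17752; 54227/26628 123167/26628 -77351/17752; -35699/17752 -77351/17752 171981/35504]
step 1: x̄ = F·x = [9085/8876, 35275/17752, 2841/2536]
step 1: P̄ = F·P·Fᵀ + Q = [485027/26628 -28789/17752 146315/7608; -28789/17752 433597/35504 8495/5072; 146315/7608 8495/5072 535481/15216]
step 1: y = z − H·x̄ = [93637/17752, 18593/17752]
step 1: S = H·P̄·Hᵀ + R = [13630221/35504 -404143/35504; -404143/35504 3644437/35504]
step 1: K = P̄·Hᵀ·S⁻¹ = [-258772316/1394523157 249011114/1394523157; -56754543/1394523157 -404938292/1394523157; -402823117/1394523157 -45733682/1394523157]
step 1: x' = x̄ + K·y = [323213500/1394523157, 2047569939/1394523157, -610443473/1394523157]
step 1: P' = (I − K·H)·P̄ = [4050890197/4183569471 1857541482/1394523157 -5284568524/4183569471; 1857541482/1394523157 4449286824/1394523157 -3968675808/1394523157; -5284568524/4183569471 -3968675808/1394523157 13654520938/4183569471]

step 0: x' = [-355/8876, 12577/8876, -28291/17752], P' = [35219/26628 54227/26628 -35699/17752; 54227/26628 123167/26628 -77351/17752; -35699/17752 -77351/17752 171981/35504]
step 1: x' = [323213500/1394523157, 2047569939/1394523157, -610443473/1394523157], P' = [4050890197/4183569471 1857541482/1394523157 -5284568524/4183569471; 1857541482/1394523157 4449286824/1394523157 -3968675808/1394523157; -5284568524/4183569471 -3968675808/1394523157 13654520938/4183569471]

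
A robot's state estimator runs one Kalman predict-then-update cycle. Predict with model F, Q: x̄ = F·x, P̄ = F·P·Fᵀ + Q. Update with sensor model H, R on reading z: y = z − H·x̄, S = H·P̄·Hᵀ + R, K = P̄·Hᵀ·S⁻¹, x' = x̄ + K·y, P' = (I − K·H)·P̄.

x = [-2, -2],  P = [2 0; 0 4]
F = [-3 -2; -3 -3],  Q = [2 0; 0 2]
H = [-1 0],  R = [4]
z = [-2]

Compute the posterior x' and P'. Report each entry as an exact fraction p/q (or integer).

x' = [14/5, 18/5]
P' = [18/5 21/5; 21/5 119/10]

x̄ = F·x = [10, 12]
P̄ = F·P·Fᵀ + Q = [36 42; 42 56]
y = z − H·x̄ = [8]
S = H·P̄·Hᵀ + R = [40]
K = P̄·Hᵀ·S⁻¹ = [-9/10; -21/20]
x' = x̄ + K·y = [14/5, 18/5]
P' = (I − K·H)·P̄ = [18/5 21/5; 21/5 119/10]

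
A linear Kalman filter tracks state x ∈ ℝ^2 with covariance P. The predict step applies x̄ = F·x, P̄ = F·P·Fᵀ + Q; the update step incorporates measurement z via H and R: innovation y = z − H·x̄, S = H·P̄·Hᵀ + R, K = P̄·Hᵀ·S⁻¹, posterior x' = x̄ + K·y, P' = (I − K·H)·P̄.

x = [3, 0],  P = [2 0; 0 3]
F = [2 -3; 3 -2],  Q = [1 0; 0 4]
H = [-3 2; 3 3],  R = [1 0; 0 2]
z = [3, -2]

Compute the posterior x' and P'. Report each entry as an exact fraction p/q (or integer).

x̄ = F·x = [6, 9]
P̄ = F·P·Fᵀ + Q = [36 30; 30 34]
y = z − H·x̄ = [3, -47]
S = H·P̄·Hᵀ + R = [101 -210; -210 1172]
K = P̄·Hᵀ·S⁻¹ = [-3669/18568 4959/37136; 1817/9284 3693/18568]
x' = x̄ + K·y = [-32271/37136, 4443/18568]
P' = (I − K·H)·P̄ = [1395/18568 129/9284; 129/9284 551/4642]

x' = [-32271/37136, 4443/18568]
P' = [1395/18568 129/9284; 129/9284 551/4642]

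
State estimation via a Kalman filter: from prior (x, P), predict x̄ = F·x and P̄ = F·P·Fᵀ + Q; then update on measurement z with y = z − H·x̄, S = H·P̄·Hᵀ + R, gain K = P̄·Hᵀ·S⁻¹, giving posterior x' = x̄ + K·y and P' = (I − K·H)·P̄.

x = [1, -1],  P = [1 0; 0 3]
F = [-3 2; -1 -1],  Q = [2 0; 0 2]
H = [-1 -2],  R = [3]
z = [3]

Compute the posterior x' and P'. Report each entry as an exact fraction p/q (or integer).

x̄ = F·x = [-5, 0]
P̄ = F·P·Fᵀ + Q = [23 -3; -3 6]
y = z − H·x̄ = [-2]
S = H·P̄·Hᵀ + R = [38]
K = P̄·Hᵀ·S⁻¹ = [-17/38; -9/38]
x' = x̄ + K·y = [-78/19, 9/19]
P' = (I − K·H)·P̄ = [585/38 -267/38; -267/38 147/38]

x' = [-78/19, 9/19]
P' = [585/38 -267/38; -267/38 147/38]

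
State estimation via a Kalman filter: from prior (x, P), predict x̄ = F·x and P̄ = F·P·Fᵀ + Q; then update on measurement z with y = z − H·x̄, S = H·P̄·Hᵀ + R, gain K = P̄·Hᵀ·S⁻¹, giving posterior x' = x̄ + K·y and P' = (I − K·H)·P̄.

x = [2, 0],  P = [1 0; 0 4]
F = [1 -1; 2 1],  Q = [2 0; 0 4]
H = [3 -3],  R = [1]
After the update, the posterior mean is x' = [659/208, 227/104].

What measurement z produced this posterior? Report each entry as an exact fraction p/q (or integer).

z = [3]

x̄ = F·x = [2, 4]
P̄ = F·P·Fᵀ + Q = [7 -2; -2 12]
S = H·P̄·Hᵀ + R = [208]
K = P̄·Hᵀ·S⁻¹ = [27/208; -21/104]
x' − x̄ = [243/208, -189/104] = K·y
y = (KᵀK)⁻¹·Kᵀ·(x' − x̄) = [9]
z = y + H·x̄ = [9] + [-6] = [3]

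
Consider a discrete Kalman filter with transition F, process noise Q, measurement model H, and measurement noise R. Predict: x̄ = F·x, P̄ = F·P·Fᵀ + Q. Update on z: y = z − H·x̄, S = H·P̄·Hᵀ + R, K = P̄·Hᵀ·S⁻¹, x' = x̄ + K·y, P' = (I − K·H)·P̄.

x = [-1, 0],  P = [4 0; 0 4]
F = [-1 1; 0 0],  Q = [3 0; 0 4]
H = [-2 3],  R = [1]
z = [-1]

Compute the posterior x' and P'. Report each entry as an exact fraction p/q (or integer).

x' = [59/81, 4/27]
P' = [407/81 88/27; 88/27 20/9]

x̄ = F·x = [1, 0]
P̄ = F·P·Fᵀ + Q = [11 0; 0 4]
y = z − H·x̄ = [1]
S = H·P̄·Hᵀ + R = [81]
K = P̄·Hᵀ·S⁻¹ = [-22/81; 4/27]
x' = x̄ + K·y = [59/81, 4/27]
P' = (I − K·H)·P̄ = [407/81 88/27; 88/27 20/9]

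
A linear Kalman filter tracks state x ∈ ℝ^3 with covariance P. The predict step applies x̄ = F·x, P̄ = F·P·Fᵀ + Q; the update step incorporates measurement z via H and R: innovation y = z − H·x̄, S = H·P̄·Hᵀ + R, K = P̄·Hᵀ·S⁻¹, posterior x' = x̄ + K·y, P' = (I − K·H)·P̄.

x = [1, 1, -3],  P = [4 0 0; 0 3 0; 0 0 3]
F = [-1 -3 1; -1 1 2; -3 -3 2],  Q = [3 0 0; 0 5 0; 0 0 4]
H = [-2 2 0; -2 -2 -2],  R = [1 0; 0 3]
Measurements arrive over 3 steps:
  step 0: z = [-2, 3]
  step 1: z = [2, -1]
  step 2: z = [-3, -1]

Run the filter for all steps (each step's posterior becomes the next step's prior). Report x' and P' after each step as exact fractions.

step 0: x' = [-81015/219503, -302458/219503, 38542/219503], P' = [253943/219503 230383/219503 -443889/219503; 230383/219503 261436/219503 -451511/219503; -443889/219503 -451511/219503 978749/219503]
step 1: x' = [-5553468209/17644737825, 399086759/705789513, 41187277/178229675], P' = [14474619793/17644737825 505902455/705789513 -239214429/178229675; 505902455/705789513 605409856/705789513 -9846475/7129187; -239214429/178229675 -9846475/7129187 549523513/178229675]
step 2: x' = [644821917234927/978801268173263, -738953584507232/978801268173263, 605499568525530/978801268173263], P' = [802585148151343/978801268173263 701251825482441/978801268173263 -1312606065383869/978801268173263; 701251825482441/978801268173263 839258541326536/978801268173263 -1350765933907867/978801268173263; -1312606065383869/978801268173263 -1350765933907867/978801268173263 3014273028400469/978801268173263]

step 0: x̄ = F·x = [-7, -6, -12]
step 0: P̄ = F·P·Fᵀ + Q = [37 1 45; 1 24 15; 45 15 79]
step 0: y = z − H·x̄ = [-4, -47]
step 0: S = H·P̄·Hᵀ + R = [237 172; 172 1051]
step 0: K = P̄·Hᵀ·S⁻¹ = [-47120/219503 -26958/219503; 62106/219503 -26872/219503; -15244/219503 -55566/219503]
step 0: x' = x̄ + K·y = [-81015/219503, -302458/219503, 38542/219503]
step 0: P' = (I − K·H)·P̄ = [253943/219503 230383/219503 -443889/219503; 230383/219503 261436/219503 -451511/219503; -443889/219503 -451511/219503 978749/219503]
step 1: x̄ = F·x = [1026931/219503, -144359/219503, 1227503/219503]
step 1: P̄ = F·P·Fᵀ + Q = [9223267/219503 5477121/219503 14119891/219503; 5477121/219503 5036636/219503 9249673/219503; 14119891/219503 9249673/219503 24323113/219503]
step 1: y = z − H·x̄ = [2781586/219503, 4000647/219503]
step 1: S = H·P̄·Hᵀ + R = [13442147/219503 36227396/219503; 36227396/219503 385764053/219503]
step 1: K = P̄·Hᵀ·S⁻¹ = [-3654116836/17644737825 -2293301798/17644737825; 199014802/705789513 -91007524/705789513; -13894892/178229675 -42764806/178229675]
step 1: x' = x̄ + K·y = [-5553468209/17644737825, 399086759/705789513, 41187277/178229675]
step 1: P' = (I − K·H)·P̄ = [14474619793/17644737825 505902455/705789513 -239214429/178229675; 505902455/705789513 605409856/705789513 -9846475/7129187; -239214429/178229675 -9846475/7129187 549523513/178229675]
step 2: x̄ = F·x = [-20300498293/17644737825, 364395662/271457505, -568446828/1960526425]
step 2: P̄ = F·P·Fᵀ + Q = [527498857597/17644737825 4554868807/271457505 86439871337/1960526425; 4554868807/271457505 945841708/54291501 859089507/30161945; 86439871337/1960526425 859089507/30161945 150995801343/1960526425]
step 2: y = z − H·x̄ = [-140906646121/17644737825, -1407089417/1176315855]
step 2: S = H·P̄·Hᵀ + R = [988702608973/17644737825 132131142116/1176315855; 132131142116/1176315855 95293840539/78421057]
step 2: K = P̄·Hᵀ·S⁻¹ = [-202666645337804/978801268173263 -127487272166610/978801268173263; 276013431688190/978801268173263 -126496288600740/978801268173263; -76319737047996/978801268173263 -233934019405822/978801268173263]
step 2: x' = x̄ + K·y = [644821917234927/978801268173263, -738953584507232/978801268173263, 605499568525530/978801268173263]
step 2: P' = (I − K·H)·P̄ = [802585148151343/978801268173263 701251825482441/978801268173263 -1312606065383869/978801268173263; 701251825482441/978801268173263 839258541326536/978801268173263 -1350765933907867/978801268173263; -1312606065383869/978801268173263 -1350765933907867/978801268173263 3014273028400469/978801268173263]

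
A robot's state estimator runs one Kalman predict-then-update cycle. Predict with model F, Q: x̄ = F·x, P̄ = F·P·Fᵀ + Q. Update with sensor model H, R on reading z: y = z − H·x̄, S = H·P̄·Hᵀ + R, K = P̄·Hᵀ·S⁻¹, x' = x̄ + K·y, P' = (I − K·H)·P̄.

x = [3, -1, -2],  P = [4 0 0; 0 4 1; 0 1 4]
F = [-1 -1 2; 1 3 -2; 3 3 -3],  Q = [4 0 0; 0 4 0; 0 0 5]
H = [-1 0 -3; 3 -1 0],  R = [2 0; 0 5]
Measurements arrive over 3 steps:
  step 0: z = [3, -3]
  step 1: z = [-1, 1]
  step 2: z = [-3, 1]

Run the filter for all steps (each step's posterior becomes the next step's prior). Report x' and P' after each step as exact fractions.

step 0: x' = [-33819/17147, -51781/17147, -5136/17147], P' = [129507/85735 276051/85735 -41511/85735; 276051/85735 903243/85735 -85623/85735; -41511/85735 -85623/85735 32153/85735]
step 1: x' = [1871307082/5421679113, 1400937313/5421679113, 324724238/1807226371], P' = [5128257452/5421679113 8774874956/5421679113 -524343848/1807226371; 8774874956/5421679113 32083109258/5421679113 -792348074/1807226371; -524343848/1807226371 -792348074/1807226371 556445432/1807226371]
step 2: x' = [129907356274153/378128975212367, 57194073098717/378128975212367, 331009445279598/378128975212367], P' = [357040038735794/378128975212367 609314785066622/378128975212367 -109591534672410/378128975212367; 609314785066622/378128975212367 2225537661267746/378128975212367 -165402187796550/378128975212367; -109591534672410/378128975212367 -165402187796550/378128975212367 116379492681460/378128975212367]

step 0: x̄ = F·x = [-6, 4, 12]
step 0: P̄ = F·P·Fᵀ + Q = [24 -24 -39; -24 48 57; -39 57 95]
step 0: y = z − H·x̄ = [33, 19]
step 0: S = H·P̄·Hᵀ + R = [647 426; 426 413]
step 0: K = P̄·Hᵀ·S⁻¹ = [-2487/85735 22494/85735; -9591/85735 -15018/85735; -27474/85735 -7782/85735]
step 0: x' = x̄ + K·y = [-33819/17147, -51781/17147, -5136/17147]
step 0: P' = (I − K·H)·P̄ = [129507/85735 276051/85735 -41511/85735; 276051/85735 903243/85735 -85623/85735; -41511/85735 -85623/85735 32153/85735]
step 1: x̄ = F·x = [75328/17147, -178890/17147, -241392/17147]
step 1: P̄ = F·P·Fᵀ + Q = [512988/17147 -984616/17147 -1218336/17147; -984616/17147 11580072/85735 13681182/85735; -1218336/17147 13681182/85735 17270132/85735]
step 1: y = z − H·x̄ = [-665995/17147, -387727/17147]
step 1: S = H·P̄·Hᵀ + R = [121617518/85735 83250766/85735; 83250766/85735 64631687/85735]
step 1: K = P̄·Hᵀ·S⁻¹ = [-204581410/5421679113 1321979480/5421679113; -821871145/5421679113 -1151696878/5421679113; -572496224/1807226371 -156136694/1807226371]
step 1: x' = x̄ + K·y = [1871307082/5421679113, 1400937313/5421679113, 324724238/1807226371]
step 1: P' = (I − K·H)·P̄ = [5128257452/5421679113 8774874956/5421679113 -524343848/1807226371; 8774874956/5421679113 32083109258/5421679113 -792348074/1807226371; -524343848/1807226371 -792348074/1807226371 556445432/1807226371]
step 2: x̄ = F·x = [-1323898967/5421679113, 4125773593/5421679113, 2298071681/1807226371]
step 2: P̄ = F·P·Fᵀ + Q = [98925481322/5421679113 -168462910186/5421679113 -69950016512/1807226371; -168462910186/5421679113 409706208986/5421679113 156420073384/1807226371; -69950016512/1807226371 156420073384/1807226371 202027945205/1807226371]
step 2: y = z − H·x̄ = [3093708823/5421679113, 13519149607/5421679113]
step 2: S = H·P̄·Hᵀ + R = [4305423062867/5421679113 2831191752128/5421679113; 2831191752128/5421679113 2337921397565/5421679113]
step 2: K = P̄·Hᵀ·S⁻¹ = [-14132717359282/378128975212367 92361066228152/378128975212367; -56554110838486/378128975212367 -79518661213576/378128975212367; -119773471685985/378128975212367 -32674483244136/378128975212367]
step 2: x' = x̄ + K·y = [129907356274153/378128975212367, 57194073098717/378128975212367, 331009445279598/378128975212367]
step 2: P' = (I − K·H)·P̄ = [357040038735794/378128975212367 609314785066622/378128975212367 -109591534672410/378128975212367; 609314785066622/378128975212367 2225537661267746/378128975212367 -165402187796550/378128975212367; -109591534672410/378128975212367 -165402187796550/378128975212367 116379492681460/378128975212367]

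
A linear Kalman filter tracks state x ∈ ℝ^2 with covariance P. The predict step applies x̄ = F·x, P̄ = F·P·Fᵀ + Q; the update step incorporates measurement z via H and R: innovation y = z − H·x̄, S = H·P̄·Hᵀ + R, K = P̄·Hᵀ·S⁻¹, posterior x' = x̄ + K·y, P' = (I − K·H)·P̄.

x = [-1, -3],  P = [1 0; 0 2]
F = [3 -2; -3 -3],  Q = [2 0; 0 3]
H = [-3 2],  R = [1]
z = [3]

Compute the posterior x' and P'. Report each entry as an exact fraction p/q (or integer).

x' = [345/64, 615/64]
P' = [2263/256 3369/256; 3369/256 5079/256]

x̄ = F·x = [3, 12]
P̄ = F·P·Fᵀ + Q = [19 3; 3 30]
y = z − H·x̄ = [-12]
S = H·P̄·Hᵀ + R = [256]
K = P̄·Hᵀ·S⁻¹ = [-51/256; 51/256]
x' = x̄ + K·y = [345/64, 615/64]
P' = (I − K·H)·P̄ = [2263/256 3369/256; 3369/256 5079/256]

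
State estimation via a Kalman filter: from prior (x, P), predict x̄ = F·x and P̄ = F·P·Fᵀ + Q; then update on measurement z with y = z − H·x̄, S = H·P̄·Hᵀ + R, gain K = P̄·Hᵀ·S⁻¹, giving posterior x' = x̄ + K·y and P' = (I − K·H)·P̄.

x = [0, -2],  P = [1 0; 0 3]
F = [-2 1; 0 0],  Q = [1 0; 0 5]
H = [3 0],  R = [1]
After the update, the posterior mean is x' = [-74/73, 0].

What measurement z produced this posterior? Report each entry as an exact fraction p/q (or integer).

x̄ = F·x = [-2, 0]
P̄ = F·P·Fᵀ + Q = [8 0; 0 5]
S = H·P̄·Hᵀ + R = [73]
K = P̄·Hᵀ·S⁻¹ = [24/73; 0]
x' − x̄ = [72/73, 0] = K·y
y = (KᵀK)⁻¹·Kᵀ·(x' − x̄) = [3]
z = y + H·x̄ = [3] + [-6] = [-3]

z = [-3]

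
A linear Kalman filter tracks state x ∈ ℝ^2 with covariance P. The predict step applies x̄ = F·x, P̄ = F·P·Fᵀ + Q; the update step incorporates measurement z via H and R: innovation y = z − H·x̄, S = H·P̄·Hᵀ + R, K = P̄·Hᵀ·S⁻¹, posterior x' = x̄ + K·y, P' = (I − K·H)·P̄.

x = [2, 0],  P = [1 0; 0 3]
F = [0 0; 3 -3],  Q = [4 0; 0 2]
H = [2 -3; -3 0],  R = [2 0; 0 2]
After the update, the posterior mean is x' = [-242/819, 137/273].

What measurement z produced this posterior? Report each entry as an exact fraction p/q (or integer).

z = [-2, 1]

x̄ = F·x = [0, 6]
P̄ = F·P·Fᵀ + Q = [4 0; 0 38]
S = H·P̄·Hᵀ + R = [360 -24; -24 38]
K = P̄·Hᵀ·S⁻¹ = [1/819 -86/273; -361/1092 -19/91]
x' − x̄ = [-242/819, -1501/273] = K·y
y = (KᵀK)⁻¹·Kᵀ·(x' − x̄) = [16, 1]
z = y + H·x̄ = [16, 1] + [-18, 0] = [-2, 1]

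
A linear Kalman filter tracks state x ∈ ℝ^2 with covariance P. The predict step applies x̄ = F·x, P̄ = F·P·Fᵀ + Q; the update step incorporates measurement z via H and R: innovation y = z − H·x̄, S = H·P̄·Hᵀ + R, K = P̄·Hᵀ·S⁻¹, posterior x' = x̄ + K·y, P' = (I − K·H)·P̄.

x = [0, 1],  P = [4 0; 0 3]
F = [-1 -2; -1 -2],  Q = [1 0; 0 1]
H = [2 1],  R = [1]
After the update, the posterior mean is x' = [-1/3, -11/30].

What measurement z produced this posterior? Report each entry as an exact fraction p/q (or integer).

z = [-1]

x̄ = F·x = [-2, -2]
P̄ = F·P·Fᵀ + Q = [17 16; 16 17]
S = H·P̄·Hᵀ + R = [150]
K = P̄·Hᵀ·S⁻¹ = [1/3; 49/150]
x' − x̄ = [5/3, 49/30] = K·y
y = (KᵀK)⁻¹·Kᵀ·(x' − x̄) = [5]
z = y + H·x̄ = [5] + [-6] = [-1]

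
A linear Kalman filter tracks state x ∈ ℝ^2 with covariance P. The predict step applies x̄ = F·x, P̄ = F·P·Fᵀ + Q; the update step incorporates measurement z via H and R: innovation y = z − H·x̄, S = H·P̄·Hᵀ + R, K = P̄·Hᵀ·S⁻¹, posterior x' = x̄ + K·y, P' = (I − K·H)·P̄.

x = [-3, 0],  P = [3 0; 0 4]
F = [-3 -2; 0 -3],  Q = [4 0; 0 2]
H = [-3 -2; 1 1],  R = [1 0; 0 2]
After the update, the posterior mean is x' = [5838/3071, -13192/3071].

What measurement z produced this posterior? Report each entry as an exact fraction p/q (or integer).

x̄ = F·x = [9, 0]
P̄ = F·P·Fᵀ + Q = [47 24; 24 38]
S = H·P̄·Hᵀ + R = [864 -337; -337 135]
K = P̄·Hᵀ·S⁻¹ = [-1588/3071 -2349/3071; 914/3071 3692/3071]
x' − x̄ = [-21801/3071, -13192/3071] = K·y
y = (KᵀK)⁻¹·Kᵀ·(x' − x̄) = [30, -11]
z = y + H·x̄ = [30, -11] + [-27, 9] = [3, -2]

z = [3, -2]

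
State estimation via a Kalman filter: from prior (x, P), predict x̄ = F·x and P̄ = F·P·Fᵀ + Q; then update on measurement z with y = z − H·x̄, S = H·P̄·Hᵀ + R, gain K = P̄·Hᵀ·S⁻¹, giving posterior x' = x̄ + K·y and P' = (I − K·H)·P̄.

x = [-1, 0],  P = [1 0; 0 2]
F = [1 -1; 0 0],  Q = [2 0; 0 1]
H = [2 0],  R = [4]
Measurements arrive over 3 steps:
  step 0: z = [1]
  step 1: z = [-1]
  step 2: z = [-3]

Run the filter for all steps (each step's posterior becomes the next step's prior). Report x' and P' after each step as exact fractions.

step 0: x̄ = F·x = [-1, 0]
step 0: P̄ = F·P·Fᵀ + Q = [5 0; 0 1]
step 0: y = z − H·x̄ = [3]
step 0: S = H·P̄·Hᵀ + R = [24]
step 0: K = P̄·Hᵀ·S⁻¹ = [5/12; 0]
step 0: x' = x̄ + K·y = [1/4, 0]
step 0: P' = (I − K·H)·P̄ = [5/6 0; 0 1]
step 1: x̄ = F·x = [1/4, 0]
step 1: P̄ = F·P·Fᵀ + Q = [23/6 0; 0 1]
step 1: y = z − H·x̄ = [-3/2]
step 1: S = H·P̄·Hᵀ + R = [58/3]
step 1: K = P̄·Hᵀ·S⁻¹ = [23/58; 0]
step 1: x' = x̄ + K·y = [-10/29, 0]
step 1: P' = (I − K·H)·P̄ = [23/29 0; 0 1]
step 2: x̄ = F·x = [-10/29, 0]
step 2: P̄ = F·P·Fᵀ + Q = [110/29 0; 0 1]
step 2: y = z − H·x̄ = [-67/29]
step 2: S = H·P̄·Hᵀ + R = [556/29]
step 2: K = P̄·Hᵀ·S⁻¹ = [55/139; 0]
step 2: x' = x̄ + K·y = [-175/139, 0]
step 2: P' = (I − K·H)·P̄ = [110/139 0; 0 1]

step 0: x' = [1/4, 0], P' = [5/6 0; 0 1]
step 1: x' = [-10/29, 0], P' = [23/29 0; 0 1]
step 2: x' = [-175/139, 0], P' = [110/139 0; 0 1]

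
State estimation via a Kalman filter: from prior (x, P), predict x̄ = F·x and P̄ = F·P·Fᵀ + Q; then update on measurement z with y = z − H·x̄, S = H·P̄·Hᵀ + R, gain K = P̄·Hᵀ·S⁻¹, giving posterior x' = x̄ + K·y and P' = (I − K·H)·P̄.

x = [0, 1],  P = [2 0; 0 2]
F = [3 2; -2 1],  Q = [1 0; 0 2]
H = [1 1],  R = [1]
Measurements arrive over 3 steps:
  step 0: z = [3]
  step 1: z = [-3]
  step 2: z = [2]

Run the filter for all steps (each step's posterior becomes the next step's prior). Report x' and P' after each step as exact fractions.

step 0: x' = [2, 1], P' = [287/24 -67/6; -67/6 34/3]
step 1: x' = [13232/1223, -16709/1223], P' = [16669/1223 -17100/1223; -17100/1223 18730/1223]
step 2: x' = [-338464/87531, 474185/87531], P' = [1010008/87531 -1034498/87531; -1034498/87531 1145296/87531]

step 0: x̄ = F·x = [2, 1]
step 0: P̄ = F·P·Fᵀ + Q = [27 -8; -8 12]
step 0: y = z − H·x̄ = [0]
step 0: S = H·P̄·Hᵀ + R = [24]
step 0: K = P̄·Hᵀ·S⁻¹ = [19/24; 1/6]
step 0: x' = x̄ + K·y = [2, 1]
step 0: P' = (I − K·H)·P̄ = [287/24 -67/6; -67/6 34/3]
step 1: x̄ = F·x = [8, -3]
step 1: P̄ = F·P·Fᵀ + Q = [479/24 -455/12; -455/12 635/6]
step 1: y = z − H·x̄ = [-8]
step 1: S = H·P̄·Hᵀ + R = [1223/24]
step 1: K = P̄·Hᵀ·S⁻¹ = [-431/1223; 1630/1223]
step 1: x' = x̄ + K·y = [13232/1223, -16709/1223]
step 1: P' = (I − K·H)·P̄ = [16669/1223 -17100/1223; -17100/1223 18730/1223]
step 2: x̄ = F·x = [6278/1223, -43173/1223]
step 2: P̄ = F·P·Fᵀ + Q = [20964/1223 -45454/1223; -45454/1223 156252/1223]
step 2: y = z − H·x̄ = [39341/1223]
step 2: S = H·P̄·Hᵀ + R = [87531/1223]
step 2: K = P̄·Hᵀ·S⁻¹ = [-24490/87531; 110798/87531]
step 2: x' = x̄ + K·y = [-338464/87531, 474185/87531]
step 2: P' = (I − K·H)·P̄ = [1010008/87531 -1034498/87531; -1034498/87531 1145296/87531]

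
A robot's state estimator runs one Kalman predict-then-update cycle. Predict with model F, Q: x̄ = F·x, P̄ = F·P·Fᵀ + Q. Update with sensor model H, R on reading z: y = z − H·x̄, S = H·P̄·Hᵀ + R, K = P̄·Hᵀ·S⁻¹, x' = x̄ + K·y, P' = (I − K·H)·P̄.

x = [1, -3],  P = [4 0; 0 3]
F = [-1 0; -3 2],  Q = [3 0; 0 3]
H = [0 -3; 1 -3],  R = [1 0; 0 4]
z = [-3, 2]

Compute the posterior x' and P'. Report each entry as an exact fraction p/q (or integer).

x' = [12367/4151, 3555/4151]
P' = [9613/4151 687/4151; 687/4151 417/4151]

x̄ = F·x = [-1, -9]
P̄ = F·P·Fᵀ + Q = [7 12; 12 51]
y = z − H·x̄ = [-30, -24]
S = H·P̄·Hᵀ + R = [460 423; 423 398]
K = P̄·Hᵀ·S⁻¹ = [-2061/4151 1888/4151; -1251/4151 -141/4151]
x' = x̄ + K·y = [12367/4151, 3555/4151]
P' = (I − K·H)·P̄ = [9613/4151 687/4151; 687/4151 417/4151]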